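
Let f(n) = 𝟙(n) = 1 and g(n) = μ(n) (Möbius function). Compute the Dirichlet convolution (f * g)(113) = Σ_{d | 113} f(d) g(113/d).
(𝟙 * μ)(113) = 0

Divisors of 113: [1, 113]. For each d | 113:
  d = 1: 𝟙(1) · μ(113/1) = 1 · -1 = -1
  d = 113: 𝟙(113) · μ(113/113) = 1 · 1 = 1
Summing: (𝟙 * μ)(113) = -1 + 1 = 0.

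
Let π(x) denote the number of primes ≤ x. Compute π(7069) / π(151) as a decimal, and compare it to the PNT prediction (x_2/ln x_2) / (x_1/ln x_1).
π(7069)/π(151) = 908/36 ≈ 25.2222;  PNT prediction ≈ 26.5000.

π(151) = 36 and π(7069) = 908, so π(7069)/π(151) ≈ 25.2222. The PNT-predicted ratio is (7069/ln(7069)) / (151/ln(151)) ≈ 26.5000. The two agree to within a few percent, as expected.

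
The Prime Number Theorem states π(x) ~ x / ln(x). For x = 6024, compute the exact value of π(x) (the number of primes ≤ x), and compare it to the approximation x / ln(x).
π(6024) = 785;  x/ln(x) ≈ 692.13;  relative error ≈ 11.83%.

Directly count primes up to 6024: π(6024) = 785. The PNT approximation gives 6024/ln(6024) ≈ 6024/8.70351 ≈ 692.13. Relative error (π(x) − x/ln(x)) / π(x) ≈ 11.83%; the approximation is known to undercount slightly (Li(x) is a better estimate).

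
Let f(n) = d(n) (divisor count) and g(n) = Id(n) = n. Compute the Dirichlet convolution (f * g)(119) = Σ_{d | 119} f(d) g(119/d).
(d * Id)(119) = 171

Divisors of 119: [1, 7, 17, 119]. For each d | 119:
  d = 1: d(1) · Id(119/1) = 1 · 119 = 119
  d = 7: d(7) · Id(119/7) = 2 · 17 = 34
  d = 17: d(17) · Id(119/17) = 2 · 7 = 14
  d = 119: d(119) · Id(119/119) = 4 · 1 = 4
Summing: (d * Id)(119) = 119 + 34 + 14 + 4 = 171.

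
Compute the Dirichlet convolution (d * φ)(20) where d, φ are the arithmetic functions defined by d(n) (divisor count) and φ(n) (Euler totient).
(d * φ)(20) = 42

Divisors of 20: [1, 2, 4, 5, 10, 20]. For each d | 20:
  d = 1: d(1) · φ(20/1) = 1 · 8 = 8
  d = 2: d(2) · φ(20/2) = 2 · 4 = 8
  d = 4: d(4) · φ(20/4) = 3 · 4 = 12
  d = 5: d(5) · φ(20/5) = 2 · 2 = 4
  d = 10: d(10) · φ(20/10) = 4 · 1 = 4
  d = 20: d(20) · φ(20/20) = 6 · 1 = 6
Summing: (d * φ)(20) = 8 + 8 + 12 + 4 + 4 + 6 = 42.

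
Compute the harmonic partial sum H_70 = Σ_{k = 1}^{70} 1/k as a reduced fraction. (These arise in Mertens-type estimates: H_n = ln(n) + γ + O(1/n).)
H_70 = 42535343474848157886823113473/8801320137209899102584580800

Direct summation: H_70 = 1 + 1/2 + ... + 1/70. The least common denominator is lcm(1, ..., 70) = 79211881234889091923261227200; over this denominator the numerator is 79211881234889091923261227200 + 39605940617444545961630613600 + 26403960411629697307753742400 + 19802970308722272980815306800 + 15842376246977818384652245440 + 13201980205814848653876871200 + 11315983033555584560465889600 + 9901485154361136490407653400 + 8801320137209899102584580800 + 7921188123488909192326122720 + 7201080112262644720296475200 + 6600990102907424326938435600 + 6093221633453007071020094400 + 5657991516777792280232944800 + 5280792082325939461550748480 + 4950742577180568245203826700 + 4659522425581711289603601600 + 4400660068604949551292290400 + 4169046380783636417013748800 + 3960594061744454596163061360 + 3771994344518528186821963200 + 3600540056131322360148237600 + 3443994836299525735793966400 + 3300495051453712163469217800 + 3168475249395563676930449088 + 3046610816726503535510047200 + 2933773379069966367528193600 + 2828995758388896140116472400 + 2731444180513416962871076800 + 2640396041162969730775374240 + 2555221975319002965266491200 + 2475371288590284122601913350 + 2400360037420881573432158400 + 2329761212790855644801800800 + 2263196606711116912093177920 + 2200330034302474775646145200 + 2140861654997002484412465600 + 2084523190391818208506874400 + 2031073877817669023673364800 + 1980297030872227298081530680 + 1931997103289977851786859200 + 1885997172259264093410981600 + 1842136772904397486587470400 + 1800270028065661180074118800 + 1760264027441979820516916160 + 1721997418149762867896983200 + 1685359175210406211133217600 + 1650247525726856081734608900 + 1616569004793654937209412800 + 1584237624697781838465224544 + 1553174141860570429867867200 + 1523305408363251767755023600 + 1494563796884699847608702400 + 1466886689534983183764096800 + 1440216022452528944059295040 + 1414497879194448070058236200 + 1389682126927878805671249600 + 1365722090256708481435538400 + 1342574258218459185140020800 + 1320198020581484865387687120 + 1298555430080149047922315200 + 1277610987659501482633245600 + 1257331448172842728940654400 + 1237685644295142061300956675 + 1218644326690601414204018880 + 1200180018710440786716079200 + 1182266884102822267511361600 + 1164880606395427822400900400 + 1147998278766508578597988800 + 1131598303355558456046588960 = 382818091273633420981408021257, so H_70 = 382818091273633420981408021257/79211881234889091923261227200; reducing by gcd(382818091273633420981408021257, 79211881234889091923261227200) = 9 gives 42535343474848157886823113473/8801320137209899102584580800 ≈ 4.83284. (The PNT-adjacent estimate ln(70) + γ ≈ 4.82571 matches within O(1/n).)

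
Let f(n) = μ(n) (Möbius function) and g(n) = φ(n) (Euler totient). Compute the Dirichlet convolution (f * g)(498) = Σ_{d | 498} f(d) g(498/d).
(μ * φ)(498) = 0

Divisors of 498: [1, 2, 3, 6, 83, 166, 249, 498]. For each d | 498:
  d = 1: μ(1) · φ(498/1) = 1 · 164 = 164
  d = 2: μ(2) · φ(498/2) = -1 · 164 = -164
  d = 3: μ(3) · φ(498/3) = -1 · 82 = -82
  d = 6: μ(6) · φ(498/6) = 1 · 82 = 82
  d = 83: μ(83) · φ(498/83) = -1 · 2 = -2
  d = 166: μ(166) · φ(498/166) = 1 · 2 = 2
  d = 249: μ(249) · φ(498/249) = 1 · 1 = 1
  d = 498: μ(498) · φ(498/498) = -1 · 1 = -1
Summing: (μ * φ)(498) = 164 + -164 + -82 + 82 + -2 + 2 + 1 + -1 = 0.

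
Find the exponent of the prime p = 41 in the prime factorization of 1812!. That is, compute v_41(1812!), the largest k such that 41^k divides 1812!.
v_41(1812!) = 45

Legendre's formula: v_p(n!) = Σ_{k ≥ 1} ⌊n / p^k⌋. For p = 41, n = 1812, the terms are:
  ⌊1812/41^1⌋ = ⌊1812/41⌋ = 44
  ⌊1812/41^2⌋ = ⌊1812/1681⌋ = 1
(the next term ⌊1812/41^3⌋ = 0, terminating the sum). Summing: v_41(1812!) = 44 + 1 = 45.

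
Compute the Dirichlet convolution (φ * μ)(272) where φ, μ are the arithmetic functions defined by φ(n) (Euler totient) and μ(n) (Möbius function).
(φ * μ)(272) = 60

Divisors of 272: [1, 2, 4, 8, 16, 17, 34, 68, 136, 272]. For each d | 272:
  d = 1: φ(1) · μ(272/1) = 1 · 0 = 0
  d = 2: φ(2) · μ(272/2) = 1 · 0 = 0
  d = 4: φ(4) · μ(272/4) = 2 · 0 = 0
  d = 8: φ(8) · μ(272/8) = 4 · 1 = 4
  d = 16: φ(16) · μ(272/16) = 8 · -1 = -8
  d = 17: φ(17) · μ(272/17) = 16 · 0 = 0
  d = 34: φ(34) · μ(272/34) = 16 · 0 = 0
  d = 68: φ(68) · μ(272/68) = 32 · 0 = 0
  d = 136: φ(136) · μ(272/136) = 64 · -1 = -64
  d = 272: φ(272) · μ(272/272) = 128 · 1 = 128
Summing: (φ * μ)(272) = 0 + 0 + 0 + 4 + -8 + 0 + 0 + 0 + -64 + 128 = 60.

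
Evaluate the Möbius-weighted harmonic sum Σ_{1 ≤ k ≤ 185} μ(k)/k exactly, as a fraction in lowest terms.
Σ μ(k)/k = -4481120979852480116694118773007716790549280440823659912246175579060127/899557715467591630453369012945614634379252921727391775909918599930435715

Values of μ(k) for 1 ≤ k ≤ 185: μ(1) = 1, μ(2) = -1, μ(3) = -1, μ(5) = -1, μ(6) = 1, μ(7) = -1, μ(10) = 1, μ(11) = -1, μ(13) = -1, μ(14) = 1, μ(15) = 1, μ(17) = -1, μ(19) = -1, μ(21) = 1, μ(22) = 1, μ(23) = -1, μ(26) = 1, μ(29) = -1, μ(30) = -1, μ(31) = -1, μ(33) = 1, μ(34) = 1, μ(35) = 1, μ(37) = -1, μ(38) = 1, μ(39) = 1, μ(41) = -1, μ(42) = -1, μ(43) = -1, μ(46) = 1, μ(47) = -1, μ(51) = 1, μ(53) = -1, μ(55) = 1, μ(57) = 1, μ(58) = 1, μ(59) = -1, μ(61) = -1, μ(62) = 1, μ(65) = 1, μ(66) = -1, μ(67) = -1, μ(69) = 1, μ(70) = -1, μ(71) = -1, μ(73) = -1, μ(74) = 1, μ(77) = 1, μ(78) = -1, μ(79) = -1, μ(82) = 1, μ(83) = -1, μ(85) = 1, μ(86) = 1, μ(87) = 1, μ(89) = -1, μ(91) = 1, μ(93) = 1, μ(94) = 1, μ(95) = 1, μ(97) = -1, μ(101) = -1, μ(102) = -1, μ(103) = -1, μ(105) = -1, μ(106) = 1, μ(107) = -1, μ(109) = -1, μ(110) = -1, μ(111) = 1, μ(113) = -1, μ(114) = -1, μ(115) = 1, μ(118) = 1, μ(119) = 1, μ(122) = 1, μ(123) = 1, μ(127) = -1, μ(129) = 1, μ(130) = -1, μ(131) = -1, μ(133) = 1, μ(134) = 1, μ(137) = -1, μ(138) = -1, μ(139) = -1, μ(141) = 1, μ(142) = 1, μ(143) = 1, μ(145) = 1, μ(146) = 1, μ(149) = -1, μ(151) = -1, μ(154) = -1, μ(155) = 1, μ(157) = -1, μ(158) = 1, μ(159) = 1, μ(161) = 1, μ(163) = -1, μ(165) = -1, μ(166) = 1, μ(167) = -1, μ(170) = -1, μ(173) = -1, μ(174) = -1, μ(177) = 1, μ(178) = 1, μ(179) = -1, μ(181) = -1, μ(182) = -1, μ(183) = 1, μ(185) = 1, with μ = 0 on non-squarefree integers. Summing μ(k)/k for k where μ(k) ≠ 0 gives -4481120979852480116694118773007716790549280440823659912246175579060127/899557715467591630453369012945614634379252921727391775909918599930435715 ≈ -0.0050. (PNT ⟺ this sum → 0 as n → ∞.)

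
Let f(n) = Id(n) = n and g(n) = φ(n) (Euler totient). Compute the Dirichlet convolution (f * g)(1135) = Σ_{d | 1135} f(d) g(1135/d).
(Id * φ)(1135) = 4077

Divisors of 1135: [1, 5, 227, 1135]. For each d | 1135:
  d = 1: Id(1) · φ(1135/1) = 1 · 904 = 904
  d = 5: Id(5) · φ(1135/5) = 5 · 226 = 1130
  d = 227: Id(227) · φ(1135/227) = 227 · 4 = 908
  d = 1135: Id(1135) · φ(1135/1135) = 1135 · 1 = 1135
Summing: (Id * φ)(1135) = 904 + 1130 + 908 + 1135 = 4077.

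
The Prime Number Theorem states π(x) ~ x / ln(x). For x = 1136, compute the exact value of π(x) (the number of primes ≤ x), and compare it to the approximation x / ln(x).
π(1136) = 189;  x/ln(x) ≈ 161.47;  relative error ≈ 14.56%.

Directly count primes up to 1136: π(1136) = 189. The PNT approximation gives 1136/ln(1136) ≈ 1136/7.03527 ≈ 161.47. Relative error (π(x) − x/ln(x)) / π(x) ≈ 14.56%; the approximation is known to undercount slightly (Li(x) is a better estimate).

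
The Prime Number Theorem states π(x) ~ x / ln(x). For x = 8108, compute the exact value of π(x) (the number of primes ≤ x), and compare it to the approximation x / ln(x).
π(8108) = 1019;  x/ln(x) ≈ 900.83;  relative error ≈ 11.60%.

Directly count primes up to 8108: π(8108) = 1019. The PNT approximation gives 8108/ln(8108) ≈ 8108/9.00061 ≈ 900.83. Relative error (π(x) − x/ln(x)) / π(x) ≈ 11.60%; the approximation is known to undercount slightly (Li(x) is a better estimate).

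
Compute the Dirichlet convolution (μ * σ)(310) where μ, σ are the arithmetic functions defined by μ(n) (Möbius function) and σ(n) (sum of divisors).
(μ * σ)(310) = 310

Divisors of 310: [1, 2, 5, 10, 31, 62, 155, 310]. For each d | 310:
  d = 1: μ(1) · σ(310/1) = 1 · 576 = 576
  d = 2: μ(2) · σ(310/2) = -1 · 192 = -192
  d = 5: μ(5) · σ(310/5) = -1 · 96 = -96
  d = 10: μ(10) · σ(310/10) = 1 · 32 = 32
  d = 31: μ(31) · σ(310/31) = -1 · 18 = -18
  d = 62: μ(62) · σ(310/62) = 1 · 6 = 6
  d = 155: μ(155) · σ(310/155) = 1 · 3 = 3
  d = 310: μ(310) · σ(310/310) = -1 · 1 = -1
Summing: (μ * σ)(310) = 576 + -192 + -96 + 32 + -18 + 6 + 3 + -1 = 310.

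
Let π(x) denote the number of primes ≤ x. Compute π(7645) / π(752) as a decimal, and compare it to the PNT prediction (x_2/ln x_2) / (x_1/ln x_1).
π(7645)/π(752) = 970/133 ≈ 7.2932;  PNT prediction ≈ 7.5296.

π(752) = 133 and π(7645) = 970, so π(7645)/π(752) ≈ 7.2932. The PNT-predicted ratio is (7645/ln(7645)) / (752/ln(752)) ≈ 7.5296. The two agree to within a few percent, as expected.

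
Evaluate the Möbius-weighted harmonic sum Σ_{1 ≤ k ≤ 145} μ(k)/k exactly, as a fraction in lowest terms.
Σ μ(k)/k = 21902975338172457649793319236190033588273978079735884/1669107775099865011251538855274990009561055775533405515

Values of μ(k) for 1 ≤ k ≤ 145: μ(1) = 1, μ(2) = -1, μ(3) = -1, μ(5) = -1, μ(6) = 1, μ(7) = -1, μ(10) = 1, μ(11) = -1, μ(13) = -1, μ(14) = 1, μ(15) = 1, μ(17) = -1, μ(19) = -1, μ(21) = 1, μ(22) = 1, μ(23) = -1, μ(26) = 1, μ(29) = -1, μ(30) = -1, μ(31) = -1, μ(33) = 1, μ(34) = 1, μ(35) = 1, μ(37) = -1, μ(38) = 1, μ(39) = 1, μ(41) = -1, μ(42) = -1, μ(43) = -1, μ(46) = 1, μ(47) = -1, μ(51) = 1, μ(53) = -1, μ(55) = 1, μ(57) = 1, μ(58) = 1, μ(59) = -1, μ(61) = -1, μ(62) = 1, μ(65) = 1, μ(66) = -1, μ(67) = -1, μ(69) = 1, μ(70) = -1, μ(71) = -1, μ(73) = -1, μ(74) = 1, μ(77) = 1, μ(78) = -1, μ(79) = -1, μ(82) = 1, μ(83) = -1, μ(85) = 1, μ(86) = 1, μ(87) = 1, μ(89) = -1, μ(91) = 1, μ(93) = 1, μ(94) = 1, μ(95) = 1, μ(97) = -1, μ(101) = -1, μ(102) = -1, μ(103) = -1, μ(105) = -1, μ(106) = 1, μ(107) = -1, μ(109) = -1, μ(110) = -1, μ(111) = 1, μ(113) = -1, μ(114) = -1, μ(115) = 1, μ(118) = 1, μ(119) = 1, μ(122) = 1, μ(123) = 1, μ(127) = -1, μ(129) = 1, μ(130) = -1, μ(131) = -1, μ(133) = 1, μ(134) = 1, μ(137) = -1, μ(138) = -1, μ(139) = -1, μ(141) = 1, μ(142) = 1, μ(143) = 1, μ(145) = 1, with μ = 0 on non-squarefree integers. Summing μ(k)/k for k where μ(k) ≠ 0 gives 21902975338172457649793319236190033588273978079735884/1669107775099865011251538855274990009561055775533405515 ≈ 0.0131. (PNT ⟺ this sum → 0 as n → ∞.)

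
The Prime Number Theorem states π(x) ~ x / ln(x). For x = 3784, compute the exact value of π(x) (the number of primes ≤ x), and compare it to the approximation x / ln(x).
π(3784) = 526;  x/ln(x) ≈ 459.30;  relative error ≈ 12.68%.

Directly count primes up to 3784: π(3784) = 526. The PNT approximation gives 3784/ln(3784) ≈ 3784/8.23854 ≈ 459.30. Relative error (π(x) − x/ln(x)) / π(x) ≈ 12.68%; the approximation is known to undercount slightly (Li(x) is a better estimate).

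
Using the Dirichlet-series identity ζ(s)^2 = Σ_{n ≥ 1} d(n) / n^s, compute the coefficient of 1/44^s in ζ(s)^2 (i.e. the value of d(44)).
d(44) = 6

ζ(s)^2 = (Σ 1/m^s)(Σ 1/k^s). The coefficient of 1/n^s in the product is the number of ordered pairs (m, k) with mk = n, which equals d(n). For n = 44, divisors are [1, 2, 4, 11, 22, 44], so d(44) = 6.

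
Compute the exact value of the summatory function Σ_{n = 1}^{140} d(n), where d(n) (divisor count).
Σ_{n ≤ 140} d(n) = 719

Compute d(n) for each 1 ≤ n ≤ 140: d(1) = 1, d(2) = 2, d(3) = 2, d(4) = 3, d(5) = 2, d(6) = 4, d(7) = 2, d(8) = 4, d(9) = 3, d(10) = 4, d(11) = 2, d(12) = 6, d(13) = 2, d(14) = 4, d(15) = 4, d(16) = 5, d(17) = 2, d(18) = 6, d(19) = 2, d(20) = 6, d(21) = 4, d(22) = 4, d(23) = 2, d(24) = 8, d(25) = 3, d(26) = 4, d(27) = 4, d(28) = 6, d(29) = 2, d(30) = 8, d(31) = 2, d(32) = 6, d(33) = 4, d(34) = 4, d(35) = 4, d(36) = 9, d(37) = 2, d(38) = 4, d(39) = 4, d(40) = 8, d(41) = 2, d(42) = 8, d(43) = 2, d(44) = 6, d(45) = 6, d(46) = 4, d(47) = 2, d(48) = 10, d(49) = 3, d(50) = 6, d(51) = 4, d(52) = 6, d(53) = 2, d(54) = 8, d(55) = 4, d(56) = 8, d(57) = 4, d(58) = 4, d(59) = 2, d(60) = 12, d(61) = 2, d(62) = 4, d(63) = 6, d(64) = 7, d(65) = 4, d(66) = 8, d(67) = 2, d(68) = 6, d(69) = 4, d(70) = 8, d(71) = 2, d(72) = 12, d(73) = 2, d(74) = 4, d(75) = 6, d(76) = 6, d(77) = 4, d(78) = 8, d(79) = 2, d(80) = 10, d(81) = 5, d(82) = 4, d(83) = 2, d(84) = 12, d(85) = 4, d(86) = 4, d(87) = 4, d(88) = 8, d(89) = 2, d(90) = 12, d(91) = 4, d(92) = 6, d(93) = 4, d(94) = 4, d(95) = 4, d(96) = 12, d(97) = 2, d(98) = 6, d(99) = 6, d(100) = 9, d(101) = 2, d(102) = 8, d(103) = 2, d(104) = 8, d(105) = 8, d(106) = 4, d(107) = 2, d(108) = 12, d(109) = 2, d(110) = 8, d(111) = 4, d(112) = 10, d(113) = 2, d(114) = 8, d(115) = 4, d(116) = 6, d(117) = 6, d(118) = 4, d(119) = 4, d(120) = 16, d(121) = 3, d(122) = 4, d(123) = 4, d(124) = 6, d(125) = 4, d(126) = 12, d(127) = 2, d(128) = 8, d(129) = 4, d(130) = 8, d(131) = 2, d(132) = 12, d(133) = 4, d(134) = 4, d(135) = 8, d(136) = 8, d(137) = 2, d(138) = 8, d(139) = 2, d(140) = 12. Summing all 140 values: 719. (Dirichlet's divisor formula: Σ_{n ≤ x} d(n) = x ln(x) + (2γ − 1) x + O(√x). For x = 140, the asymptotic estimate is ≈ 713.45.)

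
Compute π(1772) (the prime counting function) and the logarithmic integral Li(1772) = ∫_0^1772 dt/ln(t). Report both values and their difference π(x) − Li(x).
π(1772) = 274;  Li(1772) ≈ 284.58;  π(x) − Li(x) ≈ -10.58.

Direct count of primes ≤ 1772 gives π(1772) = 274. Numerical evaluation of the logarithmic integral gives Li(1772) ≈ 284.58. The difference π(x) − Li(x) ≈ -10.58 is typically negative for small/moderate x (Li(x) overestimates), though Littlewood's theorem shows this sign changes infinitely often.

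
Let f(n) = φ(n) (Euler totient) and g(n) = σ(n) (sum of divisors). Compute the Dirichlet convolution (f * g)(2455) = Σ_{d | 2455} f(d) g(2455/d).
(φ * σ)(2455) = 9820

Divisors of 2455: [1, 5, 491, 2455]. For each d | 2455:
  d = 1: φ(1) · σ(2455/1) = 1 · 2952 = 2952
  d = 5: φ(5) · σ(2455/5) = 4 · 492 = 1968
  d = 491: φ(491) · σ(2455/491) = 490 · 6 = 2940
  d = 2455: φ(2455) · σ(2455/2455) = 1960 · 1 = 1960
Summing: (φ * σ)(2455) = 2952 + 1968 + 2940 + 1960 = 9820.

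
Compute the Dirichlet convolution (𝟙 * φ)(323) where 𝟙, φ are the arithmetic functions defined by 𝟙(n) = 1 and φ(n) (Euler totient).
(𝟙 * φ)(323) = 323

Divisors of 323: [1, 17, 19, 323]. For each d | 323:
  d = 1: 𝟙(1) · φ(323/1) = 1 · 288 = 288
  d = 17: 𝟙(17) · φ(323/17) = 1 · 18 = 18
  d = 19: 𝟙(19) · φ(323/19) = 1 · 16 = 16
  d = 323: 𝟙(323) · φ(323/323) = 1 · 1 = 1
Summing: (𝟙 * φ)(323) = 288 + 18 + 16 + 1 = 323.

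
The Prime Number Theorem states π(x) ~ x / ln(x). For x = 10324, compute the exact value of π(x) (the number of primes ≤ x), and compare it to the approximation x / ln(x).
π(10324) = 1266;  x/ln(x) ≈ 1117.05;  relative error ≈ 11.77%.

Directly count primes up to 10324: π(10324) = 1266. The PNT approximation gives 10324/ln(10324) ≈ 10324/9.24223 ≈ 1117.05. Relative error (π(x) − x/ln(x)) / π(x) ≈ 11.77%; the approximation is known to undercount slightly (Li(x) is a better estimate).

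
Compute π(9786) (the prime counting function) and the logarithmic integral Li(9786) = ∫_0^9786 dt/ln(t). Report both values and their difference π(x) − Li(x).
π(9786) = 1206;  Li(9786) ≈ 1222.88;  π(x) − Li(x) ≈ -16.88.

Direct count of primes ≤ 9786 gives π(9786) = 1206. Numerical evaluation of the logarithmic integral gives Li(9786) ≈ 1222.88. The difference π(x) − Li(x) ≈ -16.88 is typically negative for small/moderate x (Li(x) overestimates), though Littlewood's theorem shows this sign changes infinitely often.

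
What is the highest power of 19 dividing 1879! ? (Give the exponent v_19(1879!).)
v_19(1879!) = 103

Legendre's formula: v_p(n!) = Σ_{k ≥ 1} ⌊n / p^k⌋. For p = 19, n = 1879, the terms are:
  ⌊1879/19^1⌋ = ⌊1879/19⌋ = 98
  ⌊1879/19^2⌋ = ⌊1879/361⌋ = 5
(the next term ⌊1879/19^3⌋ = 0, terminating the sum). Summing: v_19(1879!) = 98 + 5 = 103.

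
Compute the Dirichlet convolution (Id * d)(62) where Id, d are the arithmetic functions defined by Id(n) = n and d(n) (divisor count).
(Id * d)(62) = 132

Divisors of 62: [1, 2, 31, 62]. For each d | 62:
  d = 1: Id(1) · d(62/1) = 1 · 4 = 4
  d = 2: Id(2) · d(62/2) = 2 · 2 = 4
  d = 31: Id(31) · d(62/31) = 31 · 2 = 62
  d = 62: Id(62) · d(62/62) = 62 · 1 = 62
Summing: (Id * d)(62) = 4 + 4 + 62 + 62 = 132.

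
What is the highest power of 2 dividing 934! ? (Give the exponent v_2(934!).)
v_2(934!) = 928

Legendre's formula: v_p(n!) = Σ_{k ≥ 1} ⌊n / p^k⌋. For p = 2, n = 934, the terms are:
  ⌊934/2^1⌋ = ⌊934/2⌋ = 467
  ⌊934/2^2⌋ = ⌊934/4⌋ = 233
  ⌊934/2^3⌋ = ⌊934/8⌋ = 116
  ⌊934/2^4⌋ = ⌊934/16⌋ = 58
  ⌊934/2^5⌋ = ⌊934/32⌋ = 29
  ⌊934/2^6⌋ = ⌊934/64⌋ = 14
  ⌊934/2^7⌋ = ⌊934/128⌋ = 7
  ⌊934/2^8⌋ = ⌊934/256⌋ = 3
  ⌊934/2^9⌋ = ⌊934/512⌋ = 1
(the next term ⌊934/2^10⌋ = 0, terminating the sum). Summing: v_2(934!) = 467 + 233 + 116 + 58 + 29 + 14 + 7 + 3 + 1 = 928.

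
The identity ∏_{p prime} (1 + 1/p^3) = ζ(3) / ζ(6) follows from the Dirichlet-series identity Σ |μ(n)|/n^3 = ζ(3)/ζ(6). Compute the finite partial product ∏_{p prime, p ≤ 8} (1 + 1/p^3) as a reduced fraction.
∏ = 1032/875

The primes p ≤ 8 are [2, 3, 5, 7]. For each, (1 + 1/p^3) = (p^3 + 1)/p^3. Multiplying these fractions over p ∈ [2, 3, 5, 7] gives 1032/875. (In the limit P → ∞ this tends to ζ(3)/ζ(6).)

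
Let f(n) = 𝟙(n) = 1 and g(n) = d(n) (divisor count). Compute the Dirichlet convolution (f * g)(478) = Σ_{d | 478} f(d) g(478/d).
(𝟙 * d)(478) = 9

Divisors of 478: [1, 2, 239, 478]. For each d | 478:
  d = 1: 𝟙(1) · d(478/1) = 1 · 4 = 4
  d = 2: 𝟙(2) · d(478/2) = 1 · 2 = 2
  d = 239: 𝟙(239) · d(478/239) = 1 · 2 = 2
  d = 478: 𝟙(478) · d(478/478) = 1 · 1 = 1
Summing: (𝟙 * d)(478) = 4 + 2 + 2 + 1 = 9.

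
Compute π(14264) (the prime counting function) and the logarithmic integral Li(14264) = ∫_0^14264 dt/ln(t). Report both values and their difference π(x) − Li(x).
π(14264) = 1675;  Li(14264) ≈ 1699.88;  π(x) − Li(x) ≈ -24.88.

Direct count of primes ≤ 14264 gives π(14264) = 1675. Numerical evaluation of the logarithmic integral gives Li(14264) ≈ 1699.88. The difference π(x) − Li(x) ≈ -24.88 is typically negative for small/moderate x (Li(x) overestimates), though Littlewood's theorem shows this sign changes infinitely often.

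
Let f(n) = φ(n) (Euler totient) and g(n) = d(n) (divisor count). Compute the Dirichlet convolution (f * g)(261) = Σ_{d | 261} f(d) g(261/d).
(φ * d)(261) = 390

Divisors of 261: [1, 3, 9, 29, 87, 261]. For each d | 261:
  d = 1: φ(1) · d(261/1) = 1 · 6 = 6
  d = 3: φ(3) · d(261/3) = 2 · 4 = 8
  d = 9: φ(9) · d(261/9) = 6 · 2 = 12
  d = 29: φ(29) · d(261/29) = 28 · 3 = 84
  d = 87: φ(87) · d(261/87) = 56 · 2 = 112
  d = 261: φ(261) · d(261/261) = 168 · 1 = 168
Summing: (φ * d)(261) = 6 + 8 + 12 + 84 + 112 + 168 = 390.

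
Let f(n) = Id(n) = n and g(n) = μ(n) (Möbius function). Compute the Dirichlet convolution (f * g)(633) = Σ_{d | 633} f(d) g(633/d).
(Id * μ)(633) = 420

Divisors of 633: [1, 3, 211, 633]. For each d | 633:
  d = 1: Id(1) · μ(633/1) = 1 · 1 = 1
  d = 3: Id(3) · μ(633/3) = 3 · -1 = -3
  d = 211: Id(211) · μ(633/211) = 211 · -1 = -211
  d = 633: Id(633) · μ(633/633) = 633 · 1 = 633
Summing: (Id * μ)(633) = 1 + -3 + -211 + 633 = 420.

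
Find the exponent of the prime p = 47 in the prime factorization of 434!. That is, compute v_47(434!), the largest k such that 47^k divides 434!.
v_47(434!) = 9

Legendre's formula: v_p(n!) = Σ_{k ≥ 1} ⌊n / p^k⌋. For p = 47, n = 434, the terms are:
  ⌊434/47^1⌋ = ⌊434/47⌋ = 9
(the next term ⌊434/47^2⌋ = 0, terminating the sum). Summing: v_47(434!) = 9 = 9.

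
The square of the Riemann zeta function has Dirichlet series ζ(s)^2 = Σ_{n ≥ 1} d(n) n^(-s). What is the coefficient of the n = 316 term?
d(316) = 6

ζ(s)^2 = (Σ 1/m^s)(Σ 1/k^s). The coefficient of 1/n^s in the product is the number of ordered pairs (m, k) with mk = n, which equals d(n). For n = 316, divisors are [1, 2, 4, 79, 158, 316], so d(316) = 6.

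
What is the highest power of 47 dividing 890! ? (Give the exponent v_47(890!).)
v_47(890!) = 18

Legendre's formula: v_p(n!) = Σ_{k ≥ 1} ⌊n / p^k⌋. For p = 47, n = 890, the terms are:
  ⌊890/47^1⌋ = ⌊890/47⌋ = 18
(the next term ⌊890/47^2⌋ = 0, terminating the sum). Summing: v_47(890!) = 18 = 18.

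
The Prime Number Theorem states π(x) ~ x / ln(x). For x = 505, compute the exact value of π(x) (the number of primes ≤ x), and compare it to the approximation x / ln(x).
π(505) = 96;  x/ln(x) ≈ 81.13;  relative error ≈ 15.49%.

Directly count primes up to 505: π(505) = 96. The PNT approximation gives 505/ln(505) ≈ 505/6.22456 ≈ 81.13. Relative error (π(x) − x/ln(x)) / π(x) ≈ 15.49%; the approximation is known to undercount slightly (Li(x) is a better estimate).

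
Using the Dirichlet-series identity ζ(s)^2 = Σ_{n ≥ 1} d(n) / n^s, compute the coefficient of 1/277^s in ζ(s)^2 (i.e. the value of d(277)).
d(277) = 2

ζ(s)^2 = (Σ 1/m^s)(Σ 1/k^s). The coefficient of 1/n^s in the product is the number of ordered pairs (m, k) with mk = n, which equals d(n). For n = 277, divisors are [1, 277], so d(277) = 2.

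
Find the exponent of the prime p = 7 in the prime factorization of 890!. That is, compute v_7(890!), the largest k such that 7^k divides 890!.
v_7(890!) = 147

Legendre's formula: v_p(n!) = Σ_{k ≥ 1} ⌊n / p^k⌋. For p = 7, n = 890, the terms are:
  ⌊890/7^1⌋ = ⌊890/7⌋ = 127
  ⌊890/7^2⌋ = ⌊890/49⌋ = 18
  ⌊890/7^3⌋ = ⌊890/343⌋ = 2
(the next term ⌊890/7^4⌋ = 0, terminating the sum). Summing: v_7(890!) = 127 + 18 + 2 = 147.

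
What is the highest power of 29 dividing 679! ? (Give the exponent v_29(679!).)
v_29(679!) = 23

Legendre's formula: v_p(n!) = Σ_{k ≥ 1} ⌊n / p^k⌋. For p = 29, n = 679, the terms are:
  ⌊679/29^1⌋ = ⌊679/29⌋ = 23
(the next term ⌊679/29^2⌋ = 0, terminating the sum). Summing: v_29(679!) = 23 = 23.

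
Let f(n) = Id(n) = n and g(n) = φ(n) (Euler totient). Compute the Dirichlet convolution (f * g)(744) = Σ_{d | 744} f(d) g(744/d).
(Id * φ)(744) = 6100

Divisors of 744: [1, 2, 3, 4, 6, 8, 12, 24, 31, 62, 93, 124, 186, 248, 372, 744]. For each d | 744:
  d = 1: Id(1) · φ(744/1) = 1 · 240 = 240
  d = 2: Id(2) · φ(744/2) = 2 · 120 = 240
  d = 3: Id(3) · φ(744/3) = 3 · 120 = 360
  d = 4: Id(4) · φ(744/4) = 4 · 60 = 240
  d = 6: Id(6) · φ(744/6) = 6 · 60 = 360
  d = 8: Id(8) · φ(744/8) = 8 · 60 = 480
  d = 12: Id(12) · φ(744/12) = 12 · 30 = 360
  d = 24: Id(24) · φ(744/24) = 24 · 30 = 720
  d = 31: Id(31) · φ(744/31) = 31 · 8 = 248
  d = 62: Id(62) · φ(744/62) = 62 · 4 = 248
  d = 93: Id(93) · φ(744/93) = 93 · 4 = 372
  d = 124: Id(124) · φ(744/124) = 124 · 2 = 248
  d = 186: Id(186) · φ(744/186) = 186 · 2 = 372
  d = 248: Id(248) · φ(744/248) = 248 · 2 = 496
  d = 372: Id(372) · φ(744/372) = 372 · 1 = 372
  d = 744: Id(744) · φ(744/744) = 744 · 1 = 744
Summing: (Id * φ)(744) = 240 + 240 + 360 + 240 + 360 + 480 + 360 + 720 + 248 + 248 + 372 + 248 + 372 + 496 + 372 + 744 = 6100.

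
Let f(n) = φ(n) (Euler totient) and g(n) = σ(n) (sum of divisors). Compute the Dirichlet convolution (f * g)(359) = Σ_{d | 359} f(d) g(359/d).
(φ * σ)(359) = 718

Divisors of 359: [1, 359]. For each d | 359:
  d = 1: φ(1) · σ(359/1) = 1 · 360 = 360
  d = 359: φ(359) · σ(359/359) = 358 · 1 = 358
Summing: (φ * σ)(359) = 360 + 358 = 718.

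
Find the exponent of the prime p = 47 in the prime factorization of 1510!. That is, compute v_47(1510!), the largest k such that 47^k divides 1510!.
v_47(1510!) = 32

Legendre's formula: v_p(n!) = Σ_{k ≥ 1} ⌊n / p^k⌋. For p = 47, n = 1510, the terms are:
  ⌊1510/47^1⌋ = ⌊1510/47⌋ = 32
(the next term ⌊1510/47^2⌋ = 0, terminating the sum). Summing: v_47(1510!) = 32 = 32.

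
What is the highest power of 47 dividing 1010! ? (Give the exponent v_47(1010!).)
v_47(1010!) = 21

Legendre's formula: v_p(n!) = Σ_{k ≥ 1} ⌊n / p^k⌋. For p = 47, n = 1010, the terms are:
  ⌊1010/47^1⌋ = ⌊1010/47⌋ = 21
(the next term ⌊1010/47^2⌋ = 0, terminating the sum). Summing: v_47(1010!) = 21 = 21.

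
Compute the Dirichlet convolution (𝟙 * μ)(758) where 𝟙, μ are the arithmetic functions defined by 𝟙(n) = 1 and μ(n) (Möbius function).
(𝟙 * μ)(758) = 0

Divisors of 758: [1, 2, 379, 758]. For each d | 758:
  d = 1: 𝟙(1) · μ(758/1) = 1 · 1 = 1
  d = 2: 𝟙(2) · μ(758/2) = 1 · -1 = -1
  d = 379: 𝟙(379) · μ(758/379) = 1 · -1 = -1
  d = 758: 𝟙(758) · μ(758/758) = 1 · 1 = 1
Summing: (𝟙 * μ)(758) = 1 + -1 + -1 + 1 = 0.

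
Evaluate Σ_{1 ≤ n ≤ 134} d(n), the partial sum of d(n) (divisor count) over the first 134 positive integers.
Σ_{n ≤ 134} d(n) = 679

Compute d(n) for each 1 ≤ n ≤ 134: d(1) = 1, d(2) = 2, d(3) = 2, d(4) = 3, d(5) = 2, d(6) = 4, d(7) = 2, d(8) = 4, d(9) = 3, d(10) = 4, d(11) = 2, d(12) = 6, d(13) = 2, d(14) = 4, d(15) = 4, d(16) = 5, d(17) = 2, d(18) = 6, d(19) = 2, d(20) = 6, d(21) = 4, d(22) = 4, d(23) = 2, d(24) = 8, d(25) = 3, d(26) = 4, d(27) = 4, d(28) = 6, d(29) = 2, d(30) = 8, d(31) = 2, d(32) = 6, d(33) = 4, d(34) = 4, d(35) = 4, d(36) = 9, d(37) = 2, d(38) = 4, d(39) = 4, d(40) = 8, d(41) = 2, d(42) = 8, d(43) = 2, d(44) = 6, d(45) = 6, d(46) = 4, d(47) = 2, d(48) = 10, d(49) = 3, d(50) = 6, d(51) = 4, d(52) = 6, d(53) = 2, d(54) = 8, d(55) = 4, d(56) = 8, d(57) = 4, d(58) = 4, d(59) = 2, d(60) = 12, d(61) = 2, d(62) = 4, d(63) = 6, d(64) = 7, d(65) = 4, d(66) = 8, d(67) = 2, d(68) = 6, d(69) = 4, d(70) = 8, d(71) = 2, d(72) = 12, d(73) = 2, d(74) = 4, d(75) = 6, d(76) = 6, d(77) = 4, d(78) = 8, d(79) = 2, d(80) = 10, d(81) = 5, d(82) = 4, d(83) = 2, d(84) = 12, d(85) = 4, d(86) = 4, d(87) = 4, d(88) = 8, d(89) = 2, d(90) = 12, d(91) = 4, d(92) = 6, d(93) = 4, d(94) = 4, d(95) = 4, d(96) = 12, d(97) = 2, d(98) = 6, d(99) = 6, d(100) = 9, d(101) = 2, d(102) = 8, d(103) = 2, d(104) = 8, d(105) = 8, d(106) = 4, d(107) = 2, d(108) = 12, d(109) = 2, d(110) = 8, d(111) = 4, d(112) = 10, d(113) = 2, d(114) = 8, d(115) = 4, d(116) = 6, d(117) = 6, d(118) = 4, d(119) = 4, d(120) = 16, d(121) = 3, d(122) = 4, d(123) = 4, d(124) = 6, d(125) = 4, d(126) = 12, d(127) = 2, d(128) = 8, d(129) = 4, d(130) = 8, d(131) = 2, d(132) = 12, d(133) = 4, d(134) = 4. Summing all 134 values: 679. (Dirichlet's divisor formula: Σ_{n ≤ x} d(n) = x ln(x) + (2γ − 1) x + O(√x). For x = 134, the asymptotic estimate is ≈ 677.00.)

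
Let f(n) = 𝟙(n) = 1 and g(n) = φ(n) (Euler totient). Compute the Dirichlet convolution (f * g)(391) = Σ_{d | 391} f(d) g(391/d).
(𝟙 * φ)(391) = 391

Divisors of 391: [1, 17, 23, 391]. For each d | 391:
  d = 1: 𝟙(1) · φ(391/1) = 1 · 352 = 352
  d = 17: 𝟙(17) · φ(391/17) = 1 · 22 = 22
  d = 23: 𝟙(23) · φ(391/23) = 1 · 16 = 16
  d = 391: 𝟙(391) · φ(391/391) = 1 · 1 = 1
Summing: (𝟙 * φ)(391) = 352 + 22 + 16 + 1 = 391.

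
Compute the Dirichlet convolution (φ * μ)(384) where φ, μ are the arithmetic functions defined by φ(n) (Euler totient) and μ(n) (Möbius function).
(φ * μ)(384) = 32

Divisors of 384: [1, 2, 3, 4, 6, 8, 12, 16, 24, 32, 48, 64, 96, 128, 192, 384]. For each d | 384:
  d = 1: φ(1) · μ(384/1) = 1 · 0 = 0
  d = 2: φ(2) · μ(384/2) = 1 · 0 = 0
  d = 3: φ(3) · μ(384/3) = 2 · 0 = 0
  d = 4: φ(4) · μ(384/4) = 2 · 0 = 0
  d = 6: φ(6) · μ(384/6) = 2 · 0 = 0
  d = 8: φ(8) · μ(384/8) = 4 · 0 = 0
  d = 12: φ(12) · μ(384/12) = 4 · 0 = 0
  d = 16: φ(16) · μ(384/16) = 8 · 0 = 0
  d = 24: φ(24) · μ(384/24) = 8 · 0 = 0
  d = 32: φ(32) · μ(384/32) = 16 · 0 = 0
  d = 48: φ(48) · μ(384/48) = 16 · 0 = 0
  d = 64: φ(64) · μ(384/64) = 32 · 1 = 32
  d = 96: φ(96) · μ(384/96) = 32 · 0 = 0
  d = 128: φ(128) · μ(384/128) = 64 · -1 = -64
  d = 192: φ(192) · μ(384/192) = 64 · -1 = -64
  d = 384: φ(384) · μ(384/384) = 128 · 1 = 128
Summing: (φ * μ)(384) = 0 + 0 + 0 + 0 + 0 + 0 + 0 + 0 + 0 + 0 + 0 + 32 + 0 + -64 + -64 + 128 = 32.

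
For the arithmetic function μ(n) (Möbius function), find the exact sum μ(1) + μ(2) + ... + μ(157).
Σ_{n ≤ 157} μ(n) = -2

Compute μ(n) for each 1 ≤ n ≤ 157: μ(1) = 1, μ(2) = -1, μ(3) = -1, μ(4) = 0, μ(5) = -1, μ(6) = 1, μ(7) = -1, μ(8) = 0, μ(9) = 0, μ(10) = 1, μ(11) = -1, μ(12) = 0, μ(13) = -1, μ(14) = 1, μ(15) = 1, μ(16) = 0, μ(17) = -1, μ(18) = 0, μ(19) = -1, μ(20) = 0, μ(21) = 1, μ(22) = 1, μ(23) = -1, μ(24) = 0, μ(25) = 0, μ(26) = 1, μ(27) = 0, μ(28) = 0, μ(29) = -1, μ(30) = -1, μ(31) = -1, μ(32) = 0, μ(33) = 1, μ(34) = 1, μ(35) = 1, μ(36) = 0, μ(37) = -1, μ(38) = 1, μ(39) = 1, μ(40) = 0, μ(41) = -1, μ(42) = -1, μ(43) = -1, μ(44) = 0, μ(45) = 0, μ(46) = 1, μ(47) = -1, μ(48) = 0, μ(49) = 0, μ(50) = 0, μ(51) = 1, μ(52) = 0, μ(53) = -1, μ(54) = 0, μ(55) = 1, μ(56) = 0, μ(57) = 1, μ(58) = 1, μ(59) = -1, μ(60) = 0, μ(61) = -1, μ(62) = 1, μ(63) = 0, μ(64) = 0, μ(65) = 1, μ(66) = -1, μ(67) = -1, μ(68) = 0, μ(69) = 1, μ(70) = -1, μ(71) = -1, μ(72) = 0, μ(73) = -1, μ(74) = 1, μ(75) = 0, μ(76) = 0, μ(77) = 1, μ(78) = -1, μ(79) = -1, μ(80) = 0, μ(81) = 0, μ(82) = 1, μ(83) = -1, μ(84) = 0, μ(85) = 1, μ(86) = 1, μ(87) = 1, μ(88) = 0, μ(89) = -1, μ(90) = 0, μ(91) = 1, μ(92) = 0, μ(93) = 1, μ(94) = 1, μ(95) = 1, μ(96) = 0, μ(97) = -1, μ(98) = 0, μ(99) = 0, μ(100) = 0, μ(101) = -1, μ(102) = -1, μ(103) = -1, μ(104) = 0, μ(105) = -1, μ(106) = 1, μ(107) = -1, μ(108) = 0, μ(109) = -1, μ(110) = -1, μ(111) = 1, μ(112) = 0, μ(113) = -1, μ(114) = -1, μ(115) = 1, μ(116) = 0, μ(117) = 0, μ(118) = 1, μ(119) = 1, μ(120) = 0, μ(121) = 0, μ(122) = 1, μ(123) = 1, μ(124) = 0, μ(125) = 0, μ(126) = 0, μ(127) = -1, μ(128) = 0, μ(129) = 1, μ(130) = -1, μ(131) = -1, μ(132) = 0, μ(133) = 1, μ(134) = 1, μ(135) = 0, μ(136) = 0, μ(137) = -1, μ(138) = -1, μ(139) = -1, μ(140) = 0, μ(141) = 1, μ(142) = 1, μ(143) = 1, μ(144) = 0, μ(145) = 1, μ(146) = 1, μ(147) = 0, μ(148) = 0, μ(149) = -1, μ(150) = 0, μ(151) = -1, μ(152) = 0, μ(153) = 0, μ(154) = -1, μ(155) = 1, μ(156) = 0, μ(157) = -1. Summing all 157 values: -2. (Mertens function M(x) = Σ_{n ≤ x} μ(n); on average M(x) should be small (PNT ⟺ M(x) = o(x)).)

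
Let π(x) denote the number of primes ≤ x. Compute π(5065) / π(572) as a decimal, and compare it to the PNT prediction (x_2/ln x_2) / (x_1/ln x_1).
π(5065)/π(572) = 677/105 ≈ 6.4476;  PNT prediction ≈ 6.5909.

π(572) = 105 and π(5065) = 677, so π(5065)/π(572) ≈ 6.4476. The PNT-predicted ratio is (5065/ln(5065)) / (572/ln(572)) ≈ 6.5909. The two agree to within a few percent, as expected.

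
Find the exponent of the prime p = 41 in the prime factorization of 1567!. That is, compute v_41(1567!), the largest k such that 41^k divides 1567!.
v_41(1567!) = 38

Legendre's formula: v_p(n!) = Σ_{k ≥ 1} ⌊n / p^k⌋. For p = 41, n = 1567, the terms are:
  ⌊1567/41^1⌋ = ⌊1567/41⌋ = 38
(the next term ⌊1567/41^2⌋ = 0, terminating the sum). Summing: v_41(1567!) = 38 = 38.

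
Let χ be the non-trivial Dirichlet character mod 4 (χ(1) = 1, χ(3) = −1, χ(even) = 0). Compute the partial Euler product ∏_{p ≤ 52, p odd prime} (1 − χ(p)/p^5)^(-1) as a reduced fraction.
∏ = 7508883803148623376075754946450365737429310788606076172798130278074505/7537845509642297199917174706861149114875564283464393121061743521431552

The odd primes p ≤ 52 are [3, 5, 7, 11, 13, 17, 19, 23, 29, 31, 37, 41, 43, 47]. For each, χ(p) = 1 if p ≡ 1 mod 4, χ(p) = −1 if p ≡ 3 mod 4. Taking (1 − χ(p)/p^5)^(-1) = p^5/(p^5 − χ(p)): (1 − (-1)/3^5)^(-1) · (1 − (1)/5^5)^(-1) · (1 − (-1)/7^5)^(-1) · (1 − (-1)/11^5)^(-1) · (1 − (1)/13^5)^(-1) · (1 − (1)/17^5)^(-1) · (1 − (-1)/19^5)^(-1) · (1 − (-1)/23^5)^(-1) · (1 − (1)/29^5)^(-1) · (1 − (-1)/31^5)^(-1) · (1 − (1)/37^5)^(-1) · (1 − (1)/41^5)^(-1) · (1 − (-1)/43^5)^(-1) · (1 − (-1)/47^5)^(-1) = 7508883803148623376075754946450365737429310788606076172798130278074505/7537845509642297199917174706861149114875564283464393121061743521431552.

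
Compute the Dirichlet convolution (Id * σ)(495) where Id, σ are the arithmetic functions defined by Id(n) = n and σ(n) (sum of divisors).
(Id * σ)(495) = 8602

Divisors of 495: [1, 3, 5, 9, 11, 15, 33, 45, 55, 99, 165, 495]. For each d | 495:
  d = 1: Id(1) · σ(495/1) = 1 · 936 = 936
  d = 3: Id(3) · σ(495/3) = 3 · 288 = 864
  d = 5: Id(5) · σ(495/5) = 5 · 156 = 780
  d = 9: Id(9) · σ(495/9) = 9 · 72 = 648
  d = 11: Id(11) · σ(495/11) = 11 · 78 = 858
  d = 15: Id(15) · σ(495/15) = 15 · 48 = 720
  d = 33: Id(33) · σ(495/33) = 33 · 24 = 792
  d = 45: Id(45) · σ(495/45) = 45 · 12 = 540
  d = 55: Id(55) · σ(495/55) = 55 · 13 = 715
  d = 99: Id(99) · σ(495/99) = 99 · 6 = 594
  d = 165: Id(165) · σ(495/165) = 165 · 4 = 660
  d = 495: Id(495) · σ(495/495) = 495 · 1 = 495
Summing: (Id * σ)(495) = 936 + 864 + 780 + 648 + 858 + 720 + 792 + 540 + 715 + 594 + 660 + 495 = 8602.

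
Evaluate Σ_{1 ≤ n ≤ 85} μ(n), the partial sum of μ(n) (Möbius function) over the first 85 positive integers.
Σ_{n ≤ 85} μ(n) = -3

Compute μ(n) for each 1 ≤ n ≤ 85: μ(1) = 1, μ(2) = -1, μ(3) = -1, μ(4) = 0, μ(5) = -1, μ(6) = 1, μ(7) = -1, μ(8) = 0, μ(9) = 0, μ(10) = 1, μ(11) = -1, μ(12) = 0, μ(13) = -1, μ(14) = 1, μ(15) = 1, μ(16) = 0, μ(17) = -1, μ(18) = 0, μ(19) = -1, μ(20) = 0, μ(21) = 1, μ(22) = 1, μ(23) = -1, μ(24) = 0, μ(25) = 0, μ(26) = 1, μ(27) = 0, μ(28) = 0, μ(29) = -1, μ(30) = -1, μ(31) = -1, μ(32) = 0, μ(33) = 1, μ(34) = 1, μ(35) = 1, μ(36) = 0, μ(37) = -1, μ(38) = 1, μ(39) = 1, μ(40) = 0, μ(41) = -1, μ(42) = -1, μ(43) = -1, μ(44) = 0, μ(45) = 0, μ(46) = 1, μ(47) = -1, μ(48) = 0, μ(49) = 0, μ(50) = 0, μ(51) = 1, μ(52) = 0, μ(53) = -1, μ(54) = 0, μ(55) = 1, μ(56) = 0, μ(57) = 1, μ(58) = 1, μ(59) = -1, μ(60) = 0, μ(61) = -1, μ(62) = 1, μ(63) = 0, μ(64) = 0, μ(65) = 1, μ(66) = -1, μ(67) = -1, μ(68) = 0, μ(69) = 1, μ(70) = -1, μ(71) = -1, μ(72) = 0, μ(73) = -1, μ(74) = 1, μ(75) = 0, μ(76) = 0, μ(77) = 1, μ(78) = -1, μ(79) = -1, μ(80) = 0, μ(81) = 0, μ(82) = 1, μ(83) = -1, μ(84) = 0, μ(85) = 1. Summing all 85 values: -3. (Mertens function M(x) = Σ_{n ≤ x} μ(n); on average M(x) should be small (PNT ⟺ M(x) = o(x)).)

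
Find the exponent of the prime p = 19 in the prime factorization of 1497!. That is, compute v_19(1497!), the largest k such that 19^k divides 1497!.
v_19(1497!) = 82

Legendre's formula: v_p(n!) = Σ_{k ≥ 1} ⌊n / p^k⌋. For p = 19, n = 1497, the terms are:
  ⌊1497/19^1⌋ = ⌊1497/19⌋ = 78
  ⌊1497/19^2⌋ = ⌊1497/361⌋ = 4
(the next term ⌊1497/19^3⌋ = 0, terminating the sum). Summing: v_19(1497!) = 78 + 4 = 82.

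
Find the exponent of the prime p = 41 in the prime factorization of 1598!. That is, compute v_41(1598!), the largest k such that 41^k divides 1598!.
v_41(1598!) = 38

Legendre's formula: v_p(n!) = Σ_{k ≥ 1} ⌊n / p^k⌋. For p = 41, n = 1598, the terms are:
  ⌊1598/41^1⌋ = ⌊1598/41⌋ = 38
(the next term ⌊1598/41^2⌋ = 0, terminating the sum). Summing: v_41(1598!) = 38 = 38.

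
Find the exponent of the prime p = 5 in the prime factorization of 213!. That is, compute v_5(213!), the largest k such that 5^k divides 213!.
v_5(213!) = 51

Legendre's formula: v_p(n!) = Σ_{k ≥ 1} ⌊n / p^k⌋. For p = 5, n = 213, the terms are:
  ⌊213/5^1⌋ = ⌊213/5⌋ = 42
  ⌊213/5^2⌋ = ⌊213/25⌋ = 8
  ⌊213/5^3⌋ = ⌊213/125⌋ = 1
(the next term ⌊213/5^4⌋ = 0, terminating the sum). Summing: v_5(213!) = 42 + 8 + 1 = 51.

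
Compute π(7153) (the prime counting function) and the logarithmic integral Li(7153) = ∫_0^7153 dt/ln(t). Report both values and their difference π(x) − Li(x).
π(7153) = 915;  Li(7153) ≈ 931.59;  π(x) − Li(x) ≈ -16.59.

Direct count of primes ≤ 7153 gives π(7153) = 915. Numerical evaluation of the logarithmic integral gives Li(7153) ≈ 931.59. The difference π(x) − Li(x) ≈ -16.59 is typically negative for small/moderate x (Li(x) overestimates), though Littlewood's theorem shows this sign changes infinitely often.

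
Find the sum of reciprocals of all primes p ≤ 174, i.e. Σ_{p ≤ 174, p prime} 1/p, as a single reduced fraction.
Σ 1/p = 319420215161551700804173656907103406301944826032199624513259054823197/166589903787325219380851695350896256250980509594874862046961683989710

π(174) = 40, so the primes ≤ 174 are [2, 3, 5, 7, 11, 13, 17, 19, 23, 29, 31, 37, 41, 43, 47, 53, 59, 61, 67, 71, 73, 79, 83, 89, 97, 101, 103, 107, 109, 113, 127, 131, 137, 139, 149, 151, 157, 163, 167, 173]. Summing 1/p over these primes: 319420215161551700804173656907103406301944826032199624513259054823197/166589903787325219380851695350896256250980509594874862046961683989710 ≈ 1.9174. Mertens estimate ln ln(174) + 0.2615 ≈ 1.9023.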